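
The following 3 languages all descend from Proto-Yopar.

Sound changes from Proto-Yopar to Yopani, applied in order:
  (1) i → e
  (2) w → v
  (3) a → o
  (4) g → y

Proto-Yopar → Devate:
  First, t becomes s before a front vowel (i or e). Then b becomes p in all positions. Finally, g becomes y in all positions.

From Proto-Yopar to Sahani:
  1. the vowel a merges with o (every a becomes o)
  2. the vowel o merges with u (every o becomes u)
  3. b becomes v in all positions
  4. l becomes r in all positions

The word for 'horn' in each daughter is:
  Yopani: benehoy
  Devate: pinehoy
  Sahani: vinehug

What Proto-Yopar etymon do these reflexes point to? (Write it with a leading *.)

Position 1: Yopani has b, Devate has p, Sahani has v. Yopani preserves b here (none of its changes turn any other segment into b), so the proto-segment is *b.
Position 6: Yopani has o, Devate has o, Sahani has u. Devate preserves o here (none of its changes turn any other segment into o), so the proto-segment is *o.
Position 7: Yopani has y, Devate has y, Sahani has g. Sahani preserves g here (none of its changes turn any other segment into g), so the proto-segment is *g.
This points to *binehog. Verify forward in each daughter:
Yopani: *binehog
  binehog → benehog   [vowel merger]
  benehog (rule 2 does not apply)
  benehog (rule 3 does not apply)
  benehog → benehoy   [unconditioned shift]
  giving Yopani benehoy.
Devate: *binehog
  binehog (rule 1 does not apply)
  binehog → pinehog   [unconditioned shift]
  pinehog → pinehoy   [unconditioned shift]
  giving Devate pinehoy.
Sahani: *binehog
  binehog (rule 1 does not apply)
  binehog → binehug   [vowel merger]
  binehug → vinehug   [unconditioned shift]
  vinehug (rule 4 does not apply)
  giving Sahani vinehug.
*binehog is the unique common source.

*binehog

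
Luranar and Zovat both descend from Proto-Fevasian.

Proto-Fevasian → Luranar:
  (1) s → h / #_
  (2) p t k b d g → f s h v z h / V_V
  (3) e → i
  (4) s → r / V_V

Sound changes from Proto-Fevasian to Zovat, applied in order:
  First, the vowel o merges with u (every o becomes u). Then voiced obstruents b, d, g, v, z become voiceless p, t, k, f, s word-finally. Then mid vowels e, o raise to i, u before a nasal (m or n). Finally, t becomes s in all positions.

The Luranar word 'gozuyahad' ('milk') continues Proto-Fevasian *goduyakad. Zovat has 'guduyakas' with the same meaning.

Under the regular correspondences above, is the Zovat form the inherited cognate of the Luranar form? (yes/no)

yes

Derive the expected Zovat reflex of *goduyakad:
Zovat: *goduyakad
  goduyakad → guduyakad   [vowel merger]
  guduyakad → guduyakat   [final devoicing]
  guduyakat (rule 3 does not apply)
  guduyakat → guduyakas   [unconditioned shift]
  giving Zovat guduyakas.
Zovat 'guduyakas' matches the regular reflex exactly, so the pair is cognate.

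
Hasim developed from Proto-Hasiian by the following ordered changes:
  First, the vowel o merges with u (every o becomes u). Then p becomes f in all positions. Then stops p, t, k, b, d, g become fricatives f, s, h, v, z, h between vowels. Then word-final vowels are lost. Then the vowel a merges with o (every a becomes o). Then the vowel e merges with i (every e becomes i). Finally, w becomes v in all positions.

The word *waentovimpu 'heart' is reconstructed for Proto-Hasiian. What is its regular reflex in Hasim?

vointuvimf

Hasim: *waentovimpu > waentuvimpu > waentuvimfu > waentuvimf > woentuvimf > wointuvimf > vointuvimf  (by vowel merger, unconditioned shift, apocope, vowel merger, vowel merger, unconditioned shift)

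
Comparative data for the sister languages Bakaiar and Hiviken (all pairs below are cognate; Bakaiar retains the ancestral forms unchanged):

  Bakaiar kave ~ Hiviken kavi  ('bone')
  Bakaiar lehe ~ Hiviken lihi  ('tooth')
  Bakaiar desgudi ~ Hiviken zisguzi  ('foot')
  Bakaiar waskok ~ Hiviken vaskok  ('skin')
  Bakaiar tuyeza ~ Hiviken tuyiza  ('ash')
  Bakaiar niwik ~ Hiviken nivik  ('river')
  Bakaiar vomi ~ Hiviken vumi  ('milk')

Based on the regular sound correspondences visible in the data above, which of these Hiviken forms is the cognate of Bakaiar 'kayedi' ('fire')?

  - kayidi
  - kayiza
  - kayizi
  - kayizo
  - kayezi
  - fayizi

lehe ~ lihi, desgudi ~ zisguzi — Bakaiar e corresponds to Hiviken i after a consonant, before a consonant other than r, m, n, p, b, f, v.
desgudi ~ zisguzi — Bakaiar d corresponds to Hiviken z between vowels (before a front vowel).
Applying these to Bakaiar 'kayedi':
  kayedi → kayidi   (e→i after a consonant, before a consonant other than r, m, n, p, b, f, v)
  kayidi → kayizi   (d→z between vowels (before a front vowel))
So the Hiviken cognate is 'kayizi'.

kayizi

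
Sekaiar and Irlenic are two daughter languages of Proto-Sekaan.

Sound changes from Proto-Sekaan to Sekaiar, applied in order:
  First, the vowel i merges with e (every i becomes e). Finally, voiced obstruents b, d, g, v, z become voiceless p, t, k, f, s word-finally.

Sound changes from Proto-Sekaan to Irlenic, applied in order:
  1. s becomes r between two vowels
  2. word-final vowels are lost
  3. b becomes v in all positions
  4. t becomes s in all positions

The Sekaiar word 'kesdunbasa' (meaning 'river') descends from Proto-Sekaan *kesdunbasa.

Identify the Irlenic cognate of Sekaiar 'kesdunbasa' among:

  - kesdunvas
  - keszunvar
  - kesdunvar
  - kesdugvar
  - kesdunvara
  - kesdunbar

Irlenic: start from *kesdunbasa.
  rule 1 (rhotacism): kesdunbasa → kesdunbara
  rule 2 (apocope): kesdunbara → kesdunbar
  rule 3 (unconditioned shift): kesdunbar → kesdunvar
  rule 4: no change — kesdunvar
  ⇒ Irlenic kesdunvar

kesdunvar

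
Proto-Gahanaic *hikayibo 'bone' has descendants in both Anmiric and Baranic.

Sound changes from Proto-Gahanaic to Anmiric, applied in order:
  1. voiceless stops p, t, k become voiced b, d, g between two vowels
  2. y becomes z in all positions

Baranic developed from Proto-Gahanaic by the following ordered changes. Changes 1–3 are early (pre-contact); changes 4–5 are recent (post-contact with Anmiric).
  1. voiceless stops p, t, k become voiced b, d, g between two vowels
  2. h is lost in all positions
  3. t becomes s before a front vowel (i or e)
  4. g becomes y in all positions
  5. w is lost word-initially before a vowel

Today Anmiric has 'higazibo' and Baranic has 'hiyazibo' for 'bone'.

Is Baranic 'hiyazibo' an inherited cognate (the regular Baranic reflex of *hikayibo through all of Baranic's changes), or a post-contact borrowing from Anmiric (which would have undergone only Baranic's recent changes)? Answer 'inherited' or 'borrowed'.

borrowed

If inherited, *hikayibo would pass through all of Baranic's changes:
Baranic: *hikayibo > higayibo > igayibo > iyayibo  (by intervocalic voicing, h-loss, unconditioned shift)
If borrowed from Anmiric 'higazibo' after the early changes, it would undergo only the recent ones:
  rule 4 (unconditioned shift): higazibo → hiyazibo
  rule 5 (glide loss): no change (hiyazibo)
  ⇒ as a loan: hiyazibo
Baranic 'hiyazibo' matches the loan outcome 'hiyazibo', not the inherited 'iyayibo' — it skipped the early Baranic changes, so it was borrowed from Anmiric.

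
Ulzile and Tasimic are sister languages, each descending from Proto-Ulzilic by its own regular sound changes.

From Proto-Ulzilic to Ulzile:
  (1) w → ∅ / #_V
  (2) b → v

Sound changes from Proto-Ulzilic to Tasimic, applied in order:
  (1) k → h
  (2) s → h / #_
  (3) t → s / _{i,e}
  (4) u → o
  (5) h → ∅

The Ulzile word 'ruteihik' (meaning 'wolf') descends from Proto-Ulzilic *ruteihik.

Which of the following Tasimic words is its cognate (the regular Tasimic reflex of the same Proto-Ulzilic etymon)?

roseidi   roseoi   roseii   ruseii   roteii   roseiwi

roseii

Tasimic: *ruteihik > ruteihih > ruseihih > roseihih > roseii  (by unconditioned shift, palatalisation, vowel merger, h-loss)
The other candidates each miss or misapply at least one Tasimic change.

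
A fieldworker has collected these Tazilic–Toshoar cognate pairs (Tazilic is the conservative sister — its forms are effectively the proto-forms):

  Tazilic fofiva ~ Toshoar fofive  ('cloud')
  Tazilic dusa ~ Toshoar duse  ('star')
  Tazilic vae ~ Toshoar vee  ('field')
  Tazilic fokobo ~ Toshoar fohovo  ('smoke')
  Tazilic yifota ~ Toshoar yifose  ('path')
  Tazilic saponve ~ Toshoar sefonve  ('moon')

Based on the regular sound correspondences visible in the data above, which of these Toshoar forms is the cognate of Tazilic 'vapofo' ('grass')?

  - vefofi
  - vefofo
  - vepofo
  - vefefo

vefofo

saponve ~ sefonve — Tazilic a corresponds to Toshoar e after a consonant, before a labial obstruent.
saponve ~ sefonve — Tazilic p corresponds to Toshoar f between vowels (before a back vowel).
Applying these to Tazilic 'vapofo':
  vapofo → vepofo   (a→e after a consonant, before a labial obstruent)
  vepofo → vefofo   (p→f between vowels (before a back vowel))
So the Toshoar cognate is 'vefofo'.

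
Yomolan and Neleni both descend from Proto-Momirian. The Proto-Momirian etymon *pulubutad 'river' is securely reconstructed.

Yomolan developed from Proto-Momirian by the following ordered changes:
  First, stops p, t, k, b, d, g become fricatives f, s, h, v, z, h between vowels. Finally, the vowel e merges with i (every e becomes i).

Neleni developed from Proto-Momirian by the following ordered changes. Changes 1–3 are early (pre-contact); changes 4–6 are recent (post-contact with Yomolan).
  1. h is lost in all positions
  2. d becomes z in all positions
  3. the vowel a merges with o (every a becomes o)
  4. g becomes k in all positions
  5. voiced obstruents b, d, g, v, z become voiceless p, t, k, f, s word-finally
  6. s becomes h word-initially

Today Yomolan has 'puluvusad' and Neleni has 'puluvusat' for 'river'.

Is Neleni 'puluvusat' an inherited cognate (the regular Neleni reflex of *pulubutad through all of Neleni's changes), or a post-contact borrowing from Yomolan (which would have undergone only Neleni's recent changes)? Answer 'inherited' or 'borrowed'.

borrowed

If inherited, *pulubutad would pass through all of Neleni's changes:
Neleni: start from *pulubutad.
  rule 1: no change — pulubutad
  rule 2 (unconditioned shift): pulubutad → pulubutaz
  rule 3 (vowel merger): pulubutaz → pulubutoz
  rule 4: no change — pulubutoz
  rule 5 (final devoicing): pulubutoz → pulubutos
  rule 6: no change — pulubutos
  ⇒ Neleni pulubutos
If borrowed from Yomolan 'puluvusad' after the early changes, it would undergo only the recent ones:
  rule 4 (unconditioned shift): no change (puluvusad)
  rule 5 (final devoicing): puluvusad → puluvusat
  rule 6 (debuccalisation): no change (puluvusat)
  ⇒ as a loan: puluvusat
Neleni 'puluvusat' matches the loan outcome 'puluvusat', not the inherited 'pulubutos' — it skipped the early Neleni changes, so it was borrowed from Yomolan.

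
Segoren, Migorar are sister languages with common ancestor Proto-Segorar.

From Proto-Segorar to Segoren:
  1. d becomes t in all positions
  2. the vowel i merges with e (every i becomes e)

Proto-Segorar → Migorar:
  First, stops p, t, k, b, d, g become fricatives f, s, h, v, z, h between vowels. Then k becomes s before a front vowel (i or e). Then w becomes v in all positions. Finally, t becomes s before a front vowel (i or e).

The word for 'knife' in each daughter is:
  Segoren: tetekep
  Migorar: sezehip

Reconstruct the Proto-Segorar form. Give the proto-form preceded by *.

Position 3: Segoren has t, Migorar has z. Taking the neighbouring segments as reconstructed: Segoren t could go back to *t or *d; Migorar z could go back to *d or *z — the one source consistent with every daughter is *d.
Position 1: Segoren has t, Migorar has s. Taking the neighbouring segments as reconstructed: Segoren t could go back to *t or *d; Migorar s could go back to *t or *k or *s — the one source consistent with every daughter is *t.
This points to *tedekip. Verify forward in each daughter:
Segoren: *tedekip > tetekip > tetekep  (by unconditioned shift, vowel merger)
Migorar: start from *tedekip.
  rule 1 (intervocalic lenition): tedekip → tezehip
  rule 2: no change — tezehip
  rule 3: no change — tezehip
  rule 4 (palatalisation): tezehip → sezehip
  ⇒ Migorar sezehip
Only *tedekip yields all of Segoren tetekep, Migorar sezehip.

*tedekip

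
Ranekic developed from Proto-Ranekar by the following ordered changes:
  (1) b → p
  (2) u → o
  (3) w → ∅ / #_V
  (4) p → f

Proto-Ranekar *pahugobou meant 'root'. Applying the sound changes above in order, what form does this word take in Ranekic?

fahogofoo

Ranekic: *pahugobou
  pahugobou → pahugopou   [unconditioned shift]
  pahugopou → pahogopoo   [vowel merger]
  pahogopoo (rule 3 does not apply)
  pahogopoo → fahogofoo   [unconditioned shift]
  giving Ranekic fahogofoo.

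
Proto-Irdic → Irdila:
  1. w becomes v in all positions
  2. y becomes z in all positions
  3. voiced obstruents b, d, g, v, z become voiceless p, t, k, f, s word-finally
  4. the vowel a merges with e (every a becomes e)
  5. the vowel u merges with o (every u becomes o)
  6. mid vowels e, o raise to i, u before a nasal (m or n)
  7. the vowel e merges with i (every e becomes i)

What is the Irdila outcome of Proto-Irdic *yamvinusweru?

Irdila: *yamvinusweru > yamvinusveru > zamvinusveru > zemvinusveru > zemvinosvero > zimvinosvero > zimvinosviro  (by unconditioned shift, unconditioned shift, vowel merger, vowel merger, pre-nasal raising, vowel merger)

zimvinosviro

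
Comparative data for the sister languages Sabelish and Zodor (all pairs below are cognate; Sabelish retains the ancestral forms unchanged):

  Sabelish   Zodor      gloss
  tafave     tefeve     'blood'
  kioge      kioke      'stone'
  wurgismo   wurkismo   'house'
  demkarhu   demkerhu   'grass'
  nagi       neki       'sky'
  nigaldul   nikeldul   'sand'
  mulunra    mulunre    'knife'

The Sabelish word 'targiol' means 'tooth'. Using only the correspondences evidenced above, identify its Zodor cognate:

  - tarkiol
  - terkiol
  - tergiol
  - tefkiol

terkiol

demkarhu ~ demkerhu — Sabelish a corresponds to Zodor e after a consonant, before r.
wurgismo ~ wurkismo — Sabelish g corresponds to Zodor k after a consonant, before a front vowel.
Applying these to Sabelish 'targiol':
  targiol → tergiol   (a→e after a consonant, before r)
  tergiol → terkiol   (g→k after a consonant, before a front vowel)
So the Zodor cognate is 'terkiol'.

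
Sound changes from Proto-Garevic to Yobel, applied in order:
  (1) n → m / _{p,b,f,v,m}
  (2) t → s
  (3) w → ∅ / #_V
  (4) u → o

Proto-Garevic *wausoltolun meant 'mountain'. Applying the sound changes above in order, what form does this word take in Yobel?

aosolsolon

Yobel: *wausoltolun
  wausoltolun (rule 1 does not apply)
  wausoltolun → wausolsolun   [unconditioned shift]
  wausolsolun → ausolsolun   [glide loss]
  ausolsolun → aosolsolon   [vowel merger]
  giving Yobel aosolsolon.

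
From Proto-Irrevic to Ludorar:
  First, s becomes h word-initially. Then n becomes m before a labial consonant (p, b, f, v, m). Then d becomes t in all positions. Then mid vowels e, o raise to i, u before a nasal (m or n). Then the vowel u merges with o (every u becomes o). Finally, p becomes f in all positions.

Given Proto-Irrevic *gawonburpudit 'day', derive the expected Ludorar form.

Ludorar: *gawonburpudit > gawomburpudit > gawomburputit > gawumburputit > gawomborpotit > gawomborfotit  (by nasal place assimilation, unconditioned shift, pre-nasal raising, vowel merger, unconditioned shift)

gawomborfotit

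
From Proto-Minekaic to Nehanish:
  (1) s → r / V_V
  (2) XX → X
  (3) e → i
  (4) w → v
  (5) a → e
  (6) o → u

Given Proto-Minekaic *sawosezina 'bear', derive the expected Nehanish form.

Nehanish: start from *sawosezina.
  rule 1 (rhotacism): sawosezina → saworezina
  rule 2: no change — saworezina
  rule 3 (vowel merger): saworezina → saworizina
  rule 4 (unconditioned shift): saworizina → savorizina
  rule 5 (vowel merger): savorizina → sevorizine
  rule 6 (vowel merger): sevorizine → sevurizine
  ⇒ Nehanish sevurizine

sevurizine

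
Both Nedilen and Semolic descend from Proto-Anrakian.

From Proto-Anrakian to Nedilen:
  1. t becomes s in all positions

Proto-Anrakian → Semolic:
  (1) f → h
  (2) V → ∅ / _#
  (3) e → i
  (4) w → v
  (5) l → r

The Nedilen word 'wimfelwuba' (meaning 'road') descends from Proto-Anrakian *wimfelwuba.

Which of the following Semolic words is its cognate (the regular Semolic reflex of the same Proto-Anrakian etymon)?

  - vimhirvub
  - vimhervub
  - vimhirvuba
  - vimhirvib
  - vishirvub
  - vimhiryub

Semolic: start from *wimfelwuba.
  rule 1 (unconditioned shift): wimfelwuba → wimhelwuba
  rule 2 (apocope): wimhelwuba → wimhelwub
  rule 3 (vowel merger): wimhelwub → wimhilwub
  rule 4 (unconditioned shift): wimhilwub → vimhilvub
  rule 5 (unconditioned shift): vimhilvub → vimhirvub
  ⇒ Semolic vimhirvub

vimhirvub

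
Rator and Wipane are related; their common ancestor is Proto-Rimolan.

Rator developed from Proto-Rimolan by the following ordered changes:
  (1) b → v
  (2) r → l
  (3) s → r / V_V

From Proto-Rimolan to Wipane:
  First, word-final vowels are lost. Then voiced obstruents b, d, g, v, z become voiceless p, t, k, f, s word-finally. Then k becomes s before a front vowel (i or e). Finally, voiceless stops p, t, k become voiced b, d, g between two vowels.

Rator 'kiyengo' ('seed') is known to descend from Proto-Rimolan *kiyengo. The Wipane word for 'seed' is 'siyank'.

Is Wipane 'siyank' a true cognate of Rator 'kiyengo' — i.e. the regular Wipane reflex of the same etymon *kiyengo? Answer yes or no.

Derive the expected Wipane reflex of *kiyengo:
Wipane: *kiyengo > kiyeng > kiyenk > siyenk  (by apocope, final devoicing, palatalisation)
The regular Wipane reflex would be 'siyenk', but the attested form is 'siyank'. The correspondence is irregular, so they are not cognates (the Wipane form has a different source).

no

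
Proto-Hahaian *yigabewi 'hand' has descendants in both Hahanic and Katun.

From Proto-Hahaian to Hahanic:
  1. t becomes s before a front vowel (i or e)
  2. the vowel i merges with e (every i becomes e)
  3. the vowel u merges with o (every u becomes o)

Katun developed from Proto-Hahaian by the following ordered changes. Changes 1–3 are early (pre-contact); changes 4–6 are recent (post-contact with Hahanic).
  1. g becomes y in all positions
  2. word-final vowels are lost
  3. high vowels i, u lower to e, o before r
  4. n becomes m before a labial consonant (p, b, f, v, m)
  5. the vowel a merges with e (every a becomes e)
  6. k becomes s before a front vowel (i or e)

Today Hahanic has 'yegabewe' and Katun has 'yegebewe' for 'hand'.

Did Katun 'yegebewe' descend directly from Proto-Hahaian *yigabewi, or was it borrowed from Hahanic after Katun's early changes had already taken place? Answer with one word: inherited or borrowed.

borrowed

If inherited, *yigabewi would pass through all of Katun's changes:
Katun: *yigabewi
  yigabewi → yiyabewi   [unconditioned shift]
  yiyabewi → yiyabew   [apocope]
  yiyabew (rule 3 does not apply)
  yiyabew (rule 4 does not apply)
  yiyabew → yiyebew   [vowel merger]
  yiyebew (rule 6 does not apply)
  giving Katun yiyebew.
If borrowed from Hahanic 'yegabewe' after the early changes, it would undergo only the recent ones:
  rule 4 (nasal place assimilation): no change (yegabewe)
  rule 5 (vowel merger): yegabewe → yegebewe
  rule 6 (palatalisation): no change (yegebewe)
  ⇒ as a loan: yegebewe
Katun 'yegebewe' matches the loan outcome 'yegebewe', not the inherited 'yiyebew' — it skipped the early Katun changes, so it was borrowed from Hahanic.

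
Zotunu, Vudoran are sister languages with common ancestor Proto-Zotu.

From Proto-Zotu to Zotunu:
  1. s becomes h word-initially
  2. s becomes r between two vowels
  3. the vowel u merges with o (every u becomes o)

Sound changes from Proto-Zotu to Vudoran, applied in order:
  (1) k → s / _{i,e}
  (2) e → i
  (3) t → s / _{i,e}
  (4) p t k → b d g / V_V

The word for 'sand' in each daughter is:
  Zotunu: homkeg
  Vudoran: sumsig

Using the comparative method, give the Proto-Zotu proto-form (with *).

Position 2: Zotunu has o, Vudoran has u. Vudoran preserves u here (none of its changes turn any other segment into u), so the proto-segment is *u.
Position 4: Zotunu has k, Vudoran has s. Zotunu preserves k here (none of its changes turn any other segment into k), so the proto-segment is *k.
This points to *sumkeg. Verify forward in each daughter:
Zotunu: start from *sumkeg.
  rule 1 (debuccalisation): sumkeg → humkeg
  rule 2: no change — humkeg
  rule 3 (vowel merger): humkeg → homkeg
  ⇒ Zotunu homkeg
Vudoran: *sumkeg
  sumkeg → sumseg   [palatalisation]
  sumseg → sumsig   [vowel merger]
  sumsig (rule 3 does not apply)
  sumsig (rule 4 does not apply)
  giving Vudoran sumsig.
Only *sumkeg yields all of Zotunu homkeg, Vudoran sumsig.

*sumkeg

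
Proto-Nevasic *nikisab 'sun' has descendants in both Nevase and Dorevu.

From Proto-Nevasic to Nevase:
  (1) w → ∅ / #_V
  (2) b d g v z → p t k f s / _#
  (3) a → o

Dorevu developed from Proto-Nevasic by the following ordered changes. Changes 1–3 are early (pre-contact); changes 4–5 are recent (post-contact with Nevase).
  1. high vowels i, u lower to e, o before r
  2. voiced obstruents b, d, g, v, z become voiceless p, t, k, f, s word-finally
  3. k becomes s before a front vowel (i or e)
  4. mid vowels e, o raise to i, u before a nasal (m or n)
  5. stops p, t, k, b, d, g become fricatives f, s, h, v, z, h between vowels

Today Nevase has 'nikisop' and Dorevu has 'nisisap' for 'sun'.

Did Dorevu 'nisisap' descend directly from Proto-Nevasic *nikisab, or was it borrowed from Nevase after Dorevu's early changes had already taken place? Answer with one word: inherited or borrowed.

If inherited, *nikisab would pass through all of Dorevu's changes:
Dorevu: start from *nikisab.
  rule 1: no change — nikisab
  rule 2 (final devoicing): nikisab → nikisap
  rule 3 (palatalisation): nikisap → nisisap
  rule 4: no change — nisisap
  rule 5: no change — nisisap
  ⇒ Dorevu nisisap
If borrowed from Nevase 'nikisop' after the early changes, it would undergo only the recent ones:
  rule 4 (pre-nasal raising): no change (nikisop)
  rule 5 (intervocalic lenition): nikisop → nihisop
  ⇒ as a loan: nihisop
Dorevu 'nisisap' matches the inherited outcome exactly, so it is an inherited cognate, not a loan.

inherited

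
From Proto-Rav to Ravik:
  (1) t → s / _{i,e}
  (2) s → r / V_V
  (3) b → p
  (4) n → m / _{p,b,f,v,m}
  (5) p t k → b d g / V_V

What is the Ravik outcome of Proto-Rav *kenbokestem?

kempogessem

Ravik: *kenbokestem
  kenbokestem → kenbokessem   [palatalisation]
  kenbokessem (rule 2 does not apply)
  kenbokessem → kenpokessem   [unconditioned shift]
  kenpokessem → kempokessem   [nasal place assimilation]
  kempokessem → kempogessem   [intervocalic voicing]
  giving Ravik kempogessem.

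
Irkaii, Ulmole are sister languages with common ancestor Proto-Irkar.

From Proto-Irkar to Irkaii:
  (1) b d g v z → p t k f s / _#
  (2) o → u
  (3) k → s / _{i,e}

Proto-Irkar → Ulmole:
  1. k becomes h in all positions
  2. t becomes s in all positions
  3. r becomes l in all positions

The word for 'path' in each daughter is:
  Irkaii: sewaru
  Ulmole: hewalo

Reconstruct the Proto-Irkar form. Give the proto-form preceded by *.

*kewaro

Position 5: Irkaii has r, Ulmole has l. Irkaii preserves r here (none of its changes turn any other segment into r), so the proto-segment is *r.
Position 6: Irkaii has u, Ulmole has o. Ulmole preserves o here (none of its changes turn any other segment into o), so the proto-segment is *o.
Position 1: Irkaii has s, Ulmole has h. Taking the neighbouring segments as reconstructed: Irkaii s could go back to *k or *s; Ulmole h could go back to *k or *h — the one source consistent with every daughter is *k.
Verify the candidate proto-form against each daughter:
Irkaii: *kewaro
  kewaro (rule 1 does not apply)
  kewaro → kewaru   [vowel merger]
  kewaru → sewaru   [palatalisation]
  giving Irkaii sewaru.
Ulmole: start from *kewaro.
  rule 1 (unconditioned shift): kewaro → hewaro
  rule 2: no change — hewaro
  rule 3 (unconditioned shift): hewaro → hewalo
  ⇒ Ulmole hewalo
Only *kewaro yields all of Irkaii sewaru, Ulmole hewalo.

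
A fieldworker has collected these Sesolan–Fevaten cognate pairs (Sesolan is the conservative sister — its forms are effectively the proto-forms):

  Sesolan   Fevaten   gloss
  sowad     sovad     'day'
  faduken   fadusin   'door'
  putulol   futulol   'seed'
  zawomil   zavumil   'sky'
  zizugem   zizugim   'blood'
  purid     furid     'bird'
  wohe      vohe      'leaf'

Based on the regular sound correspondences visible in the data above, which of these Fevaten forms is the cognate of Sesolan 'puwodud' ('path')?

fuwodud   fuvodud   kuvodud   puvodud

fuvodud

putulol ~ futulol, purid ~ furid — Sesolan p corresponds to Fevaten f word-initially before a back vowel.
zawomil ~ zavumil — Sesolan w corresponds to Fevaten v between vowels (before a back vowel).
Applying these to Sesolan 'puwodud':
  puwodud → fuwodud   (p→f word-initially before a back vowel)
  fuwodud → fuvodud   (w→v between vowels (before a back vowel))
So the Fevaten cognate is 'fuvodud'.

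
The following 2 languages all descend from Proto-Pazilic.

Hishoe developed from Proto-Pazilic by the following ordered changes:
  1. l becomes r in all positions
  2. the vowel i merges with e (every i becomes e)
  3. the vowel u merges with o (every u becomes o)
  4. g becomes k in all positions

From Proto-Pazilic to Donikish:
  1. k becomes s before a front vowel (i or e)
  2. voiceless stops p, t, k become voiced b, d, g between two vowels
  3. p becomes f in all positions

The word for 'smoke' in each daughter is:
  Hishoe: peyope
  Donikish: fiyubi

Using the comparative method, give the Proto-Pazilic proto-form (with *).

*piyupi

Position 5: Hishoe has p, Donikish has b. Hishoe preserves p here (none of its changes turn any other segment into p), so the proto-segment is *p.
Position 4: Hishoe has o, Donikish has u. Donikish preserves u here (none of its changes turn any other segment into u), so the proto-segment is *u.
This points to *piyupi. Verify forward in each daughter:
Hishoe: start from *piyupi.
  rule 1: no change — piyupi
  rule 2 (vowel merger): piyupi → peyupe
  rule 3 (vowel merger): peyupe → peyope
  rule 4: no change — peyope
  ⇒ Hishoe peyope
Donikish: *piyupi > piyubi > fiyubi  (by intervocalic voicing, unconditioned shift)
*piyupi is the unique common source.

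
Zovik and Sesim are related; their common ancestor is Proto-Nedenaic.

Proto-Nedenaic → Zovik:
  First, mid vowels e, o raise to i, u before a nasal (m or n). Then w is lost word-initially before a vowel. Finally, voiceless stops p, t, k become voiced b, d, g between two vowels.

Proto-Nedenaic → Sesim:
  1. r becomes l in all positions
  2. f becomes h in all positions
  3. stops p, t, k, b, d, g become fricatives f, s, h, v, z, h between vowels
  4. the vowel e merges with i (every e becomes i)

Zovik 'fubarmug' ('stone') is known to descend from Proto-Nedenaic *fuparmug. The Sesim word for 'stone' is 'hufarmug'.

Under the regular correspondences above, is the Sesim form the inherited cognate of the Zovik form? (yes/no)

no

Derive the expected Sesim reflex of *fuparmug:
Sesim: *fuparmug > fupalmug > hupalmug > hufalmug  (by unconditioned shift, unconditioned shift, intervocalic lenition)
The regular Sesim reflex would be 'hufalmug', but the attested form is 'hufarmug'. The correspondence is irregular, so they are not cognates (the Sesim form has a different source).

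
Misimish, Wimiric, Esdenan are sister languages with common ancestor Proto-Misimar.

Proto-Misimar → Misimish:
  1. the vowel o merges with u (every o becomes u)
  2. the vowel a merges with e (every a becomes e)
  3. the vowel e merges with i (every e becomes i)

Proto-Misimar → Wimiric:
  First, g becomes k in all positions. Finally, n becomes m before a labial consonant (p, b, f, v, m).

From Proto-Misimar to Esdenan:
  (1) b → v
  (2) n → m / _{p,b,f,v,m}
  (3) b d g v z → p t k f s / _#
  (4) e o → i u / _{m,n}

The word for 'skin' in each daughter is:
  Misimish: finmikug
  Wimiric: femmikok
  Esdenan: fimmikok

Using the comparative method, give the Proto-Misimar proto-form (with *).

*fenmikog

Position 8: Misimish has g, Wimiric has k, Esdenan has k. Misimish preserves g here (none of its changes turn any other segment into g), so the proto-segment is *g.
Position 3: Misimish has n, Wimiric has m, Esdenan has m. Misimish preserves n here (none of its changes turn any other segment into n), so the proto-segment is *n.
Position 7: Misimish has u, Wimiric has o, Esdenan has o. Wimiric preserves o here (none of its changes turn any other segment into o), so the proto-segment is *o.
Continuing position by position gives *fenmikog; check it forward:
Misimish: *fenmikog
  fenmikog → fenmikug   [vowel merger]
  fenmikug (rule 2 does not apply)
  fenmikug → finmikug   [vowel merger]
  giving Misimish finmikug.
Wimiric: *fenmikog
  fenmikog → fenmikok   [unconditioned shift]
  fenmikok → femmikok   [nasal place assimilation]
  giving Wimiric femmikok.
Esdenan: *fenmikog > femmikog > femmikok > fimmikok  (by nasal place assimilation, final devoicing, pre-nasal raising)
No other proto-form is consistent with every reflex, so the reconstruction is *fenmikog.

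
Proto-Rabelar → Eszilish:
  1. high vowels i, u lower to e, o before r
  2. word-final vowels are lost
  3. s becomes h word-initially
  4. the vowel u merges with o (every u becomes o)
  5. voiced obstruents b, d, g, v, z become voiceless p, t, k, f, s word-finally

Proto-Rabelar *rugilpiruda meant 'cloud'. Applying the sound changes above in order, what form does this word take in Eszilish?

Eszilish: *rugilpiruda > rugilperuda > rugilperud > rogilperod > rogilperot  (by pre-rhotic lowering, apocope, vowel merger, final devoicing)

rogilperot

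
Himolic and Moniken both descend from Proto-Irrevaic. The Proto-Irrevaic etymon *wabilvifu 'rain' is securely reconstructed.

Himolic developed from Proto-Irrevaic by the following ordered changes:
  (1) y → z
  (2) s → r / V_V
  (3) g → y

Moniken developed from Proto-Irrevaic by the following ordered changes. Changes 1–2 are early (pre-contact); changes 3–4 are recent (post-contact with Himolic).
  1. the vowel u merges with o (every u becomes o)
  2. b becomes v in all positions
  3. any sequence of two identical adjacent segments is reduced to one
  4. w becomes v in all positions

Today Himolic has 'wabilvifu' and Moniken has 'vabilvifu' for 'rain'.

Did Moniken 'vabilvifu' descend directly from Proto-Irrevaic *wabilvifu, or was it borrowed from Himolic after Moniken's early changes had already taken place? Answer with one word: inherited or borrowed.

If inherited, *wabilvifu would pass through all of Moniken's changes:
Moniken: start from *wabilvifu.
  rule 1 (vowel merger): wabilvifu → wabilvifo
  rule 2 (unconditioned shift): wabilvifo → wavilvifo
  rule 3: no change — wavilvifo
  rule 4 (unconditioned shift): wavilvifo → vavilvifo
  ⇒ Moniken vavilvifo
If borrowed from Himolic 'wabilvifu' after the early changes, it would undergo only the recent ones:
  rule 3 (degemination): no change (wabilvifu)
  rule 4 (unconditioned shift): wabilvifu → vabilvifu
  ⇒ as a loan: vabilvifu
Moniken 'vabilvifu' matches the loan outcome 'vabilvifu', not the inherited 'vavilvifo' — it skipped the early Moniken changes, so it was borrowed from Himolic.

borrowed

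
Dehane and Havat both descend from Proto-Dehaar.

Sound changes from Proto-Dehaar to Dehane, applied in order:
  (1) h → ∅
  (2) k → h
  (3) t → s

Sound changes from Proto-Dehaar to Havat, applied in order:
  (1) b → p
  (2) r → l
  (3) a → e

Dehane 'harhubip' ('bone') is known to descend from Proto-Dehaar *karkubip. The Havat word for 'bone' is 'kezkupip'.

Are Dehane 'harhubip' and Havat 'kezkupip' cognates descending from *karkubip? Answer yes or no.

Derive the expected Havat reflex of *karkubip:
Havat: start from *karkubip.
  rule 1 (unconditioned shift): karkubip → karkupip
  rule 2 (unconditioned shift): karkupip → kalkupip
  rule 3 (vowel merger): kalkupip → kelkupip
  ⇒ Havat kelkupip
The regular Havat reflex would be 'kelkupip', but the attested form is 'kezkupip'. The correspondence is irregular, so they are not cognates (the Havat form has a different source).

no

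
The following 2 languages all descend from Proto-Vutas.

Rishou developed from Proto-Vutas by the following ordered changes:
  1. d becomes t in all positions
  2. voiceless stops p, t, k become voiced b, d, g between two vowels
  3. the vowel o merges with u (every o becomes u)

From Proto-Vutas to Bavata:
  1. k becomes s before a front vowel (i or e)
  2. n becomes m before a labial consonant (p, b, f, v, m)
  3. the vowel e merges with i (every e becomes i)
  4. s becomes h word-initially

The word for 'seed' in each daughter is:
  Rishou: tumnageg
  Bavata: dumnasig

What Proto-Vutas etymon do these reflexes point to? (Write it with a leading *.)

Position 1: Rishou has t, Bavata has d. Bavata preserves d here (none of its changes turn any other segment into d), so the proto-segment is *d.
Position 7: Rishou has e, Bavata has i. Rishou preserves e here (none of its changes turn any other segment into e), so the proto-segment is *e.
Verify the candidate proto-form against each daughter:
Rishou: *dumnakeg > tumnakeg > tumnageg  (by unconditioned shift, intervocalic voicing)
Bavata: *dumnakeg
  dumnakeg → dumnaseg   [palatalisation]
  dumnaseg (rule 2 does not apply)
  dumnaseg → dumnasig   [vowel merger]
  dumnasig (rule 4 does not apply)
  giving Bavata dumnasig.
No other proto-form is consistent with every reflex, so the reconstruction is *dumnakeg.

*dumnakeg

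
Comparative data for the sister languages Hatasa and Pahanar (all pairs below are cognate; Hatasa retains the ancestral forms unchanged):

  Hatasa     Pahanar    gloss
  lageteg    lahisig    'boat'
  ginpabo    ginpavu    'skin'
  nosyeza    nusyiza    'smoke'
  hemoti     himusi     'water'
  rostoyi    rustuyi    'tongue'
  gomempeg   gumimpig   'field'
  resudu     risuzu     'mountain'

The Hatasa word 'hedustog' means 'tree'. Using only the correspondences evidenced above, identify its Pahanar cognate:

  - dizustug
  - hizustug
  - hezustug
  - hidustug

lageteg ~ lahisig, nosyeza ~ nusyiza — Hatasa e corresponds to Pahanar i after a consonant, before a consonant other than r, m, n, p, b, f, v.
resudu ~ risuzu — Hatasa d corresponds to Pahanar z between vowels (before a back vowel).
nosyeza ~ nusyiza, hemoti ~ himusi — Hatasa o corresponds to Pahanar u after a consonant, before a consonant other than r, m, n, p, b, f, v.
Applying these to Hatasa 'hedustog':
  hedustog → hidustog   (e→i after a consonant, before a consonant other than r, m, n, p, b, f, v)
  hidustog → hizustog   (d→z between vowels (before a back vowel))
  hizustog → hizustug   (o→u after a consonant, before a consonant other than r, m, n, p, b, f, v)
So the Pahanar cognate is 'hizustug'.

hizustug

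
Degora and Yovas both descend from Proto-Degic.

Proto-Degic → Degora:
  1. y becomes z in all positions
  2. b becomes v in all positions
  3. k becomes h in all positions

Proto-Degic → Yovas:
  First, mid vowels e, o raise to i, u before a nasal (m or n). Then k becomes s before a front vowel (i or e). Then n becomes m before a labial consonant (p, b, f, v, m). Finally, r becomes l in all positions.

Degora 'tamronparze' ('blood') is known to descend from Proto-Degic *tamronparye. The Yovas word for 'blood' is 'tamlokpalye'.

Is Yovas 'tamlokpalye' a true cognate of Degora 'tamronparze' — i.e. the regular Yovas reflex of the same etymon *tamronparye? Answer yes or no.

Derive the expected Yovas reflex of *tamronparye:
Yovas: *tamronparye
  tamronparye → tamrunparye   [pre-nasal raising]
  tamrunparye (rule 2 does not apply)
  tamrunparye → tamrumparye   [nasal place assimilation]
  tamrumparye → tamlumpalye   [unconditioned shift]
  giving Yovas tamlumpalye.
The regular Yovas reflex would be 'tamlumpalye', but the attested form is 'tamlokpalye'. The correspondence is irregular, so they are not cognates (the Yovas form has a different source).

no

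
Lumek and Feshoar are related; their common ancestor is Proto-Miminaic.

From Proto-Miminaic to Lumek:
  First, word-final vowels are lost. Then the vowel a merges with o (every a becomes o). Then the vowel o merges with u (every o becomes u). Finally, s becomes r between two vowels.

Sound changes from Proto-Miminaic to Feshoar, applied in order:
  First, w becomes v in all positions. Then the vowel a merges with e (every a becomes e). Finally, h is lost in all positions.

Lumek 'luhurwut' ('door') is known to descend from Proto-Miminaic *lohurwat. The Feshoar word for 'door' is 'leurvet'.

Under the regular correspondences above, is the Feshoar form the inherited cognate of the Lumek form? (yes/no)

Derive the expected Feshoar reflex of *lohurwat:
Feshoar: *lohurwat
  lohurwat → lohurvat   [unconditioned shift]
  lohurvat → lohurvet   [vowel merger]
  lohurvet → lourvet   [h-loss]
  giving Feshoar lourvet.
The regular Feshoar reflex would be 'lourvet', but the attested form is 'leurvet'. The correspondence is irregular, so they are not cognates (the Feshoar form has a different source).

no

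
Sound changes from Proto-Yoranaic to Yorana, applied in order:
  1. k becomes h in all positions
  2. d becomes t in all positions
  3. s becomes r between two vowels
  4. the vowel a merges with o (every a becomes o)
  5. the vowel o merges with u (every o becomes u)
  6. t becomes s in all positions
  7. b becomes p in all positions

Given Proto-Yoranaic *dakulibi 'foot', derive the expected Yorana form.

Yorana: *dakulibi
  dakulibi → dahulibi   [unconditioned shift]
  dahulibi → tahulibi   [unconditioned shift]
  tahulibi (rule 3 does not apply)
  tahulibi → tohulibi   [vowel merger]
  tohulibi → tuhulibi   [vowel merger]
  tuhulibi → suhulibi   [unconditioned shift]
  suhulibi → suhulipi   [unconditioned shift]
  giving Yorana suhulipi.

suhulipi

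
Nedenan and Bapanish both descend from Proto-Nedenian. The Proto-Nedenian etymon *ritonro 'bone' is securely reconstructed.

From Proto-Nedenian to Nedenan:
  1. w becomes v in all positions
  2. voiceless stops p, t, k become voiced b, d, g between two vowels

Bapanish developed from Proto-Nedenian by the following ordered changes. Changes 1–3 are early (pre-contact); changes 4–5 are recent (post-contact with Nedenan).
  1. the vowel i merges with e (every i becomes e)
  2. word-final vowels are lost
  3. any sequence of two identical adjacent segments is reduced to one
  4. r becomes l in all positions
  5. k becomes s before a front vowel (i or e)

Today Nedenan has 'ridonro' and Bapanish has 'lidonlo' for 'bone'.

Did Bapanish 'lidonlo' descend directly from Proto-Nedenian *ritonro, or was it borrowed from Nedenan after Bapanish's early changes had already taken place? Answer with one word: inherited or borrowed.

If inherited, *ritonro would pass through all of Bapanish's changes:
Bapanish: *ritonro
  ritonro → retonro   [vowel merger]
  retonro → retonr   [apocope]
  retonr (rule 3 does not apply)
  retonr → letonl   [unconditioned shift]
  letonl (rule 5 does not apply)
  giving Bapanish letonl.
If borrowed from Nedenan 'ridonro' after the early changes, it would undergo only the recent ones:
  rule 4 (unconditioned shift): ridonro → lidonlo
  rule 5 (palatalisation): no change (lidonlo)
  ⇒ as a loan: lidonlo
Bapanish 'lidonlo' matches the loan outcome 'lidonlo', not the inherited 'letonl' — it skipped the early Bapanish changes, so it was borrowed from Nedenan.

borrowed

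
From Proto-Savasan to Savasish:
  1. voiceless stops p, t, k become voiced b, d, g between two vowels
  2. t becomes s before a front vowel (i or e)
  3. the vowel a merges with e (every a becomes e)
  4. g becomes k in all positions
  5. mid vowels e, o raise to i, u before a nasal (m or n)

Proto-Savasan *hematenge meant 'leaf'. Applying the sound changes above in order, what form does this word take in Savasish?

himedinke

Savasish: *hematenge > hemadenge > hemedenge > hemedenke > himedinke  (by intervocalic voicing, vowel merger, unconditioned shift, pre-nasal raising)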